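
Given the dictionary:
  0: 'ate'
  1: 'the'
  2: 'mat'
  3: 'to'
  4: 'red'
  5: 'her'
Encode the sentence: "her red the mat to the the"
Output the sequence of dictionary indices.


Look up each word in the dictionary:
  'her' -> 5
  'red' -> 4
  'the' -> 1
  'mat' -> 2
  'to' -> 3
  'the' -> 1
  'the' -> 1

Encoded: [5, 4, 1, 2, 3, 1, 1]


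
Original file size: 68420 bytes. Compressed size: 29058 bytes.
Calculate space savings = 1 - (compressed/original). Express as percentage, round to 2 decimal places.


ratio = compressed/original = 29058/68420 = 0.4247
savings = 1 - ratio = 1 - 0.4247 = 0.5753
as a percentage: 0.5753 * 100 = 57.53%

Space savings = 1 - 29058/68420 = 57.53%


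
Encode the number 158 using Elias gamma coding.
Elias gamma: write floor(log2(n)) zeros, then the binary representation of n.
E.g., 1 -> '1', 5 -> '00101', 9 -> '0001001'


num_bits = floor(log2(158)) + 1 = 8
leading_zeros = num_bits - 1 = 7
binary(158) = 10011110

Elias gamma(158) = '0000000' + '10011110' = 000000010011110 (15 bits)


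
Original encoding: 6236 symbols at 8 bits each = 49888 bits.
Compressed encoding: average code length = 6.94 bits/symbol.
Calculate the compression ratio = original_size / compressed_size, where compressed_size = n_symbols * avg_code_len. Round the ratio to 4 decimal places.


original_size = n_symbols * orig_bits = 6236 * 8 = 49888 bits
compressed_size = n_symbols * avg_code_len = 6236 * 6.94 = 43277.84 bits
ratio = original_size / compressed_size = 49888 / 43277.84 = 1.1527

Compression ratio = 1.1527


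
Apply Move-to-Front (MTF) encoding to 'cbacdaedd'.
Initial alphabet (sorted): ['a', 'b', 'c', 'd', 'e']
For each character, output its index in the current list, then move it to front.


MTF encoding:
'c': index 2 in ['a', 'b', 'c', 'd', 'e'] -> ['c', 'a', 'b', 'd', 'e']
'b': index 2 in ['c', 'a', 'b', 'd', 'e'] -> ['b', 'c', 'a', 'd', 'e']
'a': index 2 in ['b', 'c', 'a', 'd', 'e'] -> ['a', 'b', 'c', 'd', 'e']
'c': index 2 in ['a', 'b', 'c', 'd', 'e'] -> ['c', 'a', 'b', 'd', 'e']
'd': index 3 in ['c', 'a', 'b', 'd', 'e'] -> ['d', 'c', 'a', 'b', 'e']
'a': index 2 in ['d', 'c', 'a', 'b', 'e'] -> ['a', 'd', 'c', 'b', 'e']
'e': index 4 in ['a', 'd', 'c', 'b', 'e'] -> ['e', 'a', 'd', 'c', 'b']
'd': index 2 in ['e', 'a', 'd', 'c', 'b'] -> ['d', 'e', 'a', 'c', 'b']
'd': index 0 in ['d', 'e', 'a', 'c', 'b'] -> ['d', 'e', 'a', 'c', 'b']


Output: [2, 2, 2, 2, 3, 2, 4, 2, 0]


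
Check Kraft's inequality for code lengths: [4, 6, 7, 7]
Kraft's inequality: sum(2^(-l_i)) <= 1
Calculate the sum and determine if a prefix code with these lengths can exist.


Sum = 2^(-4) + 2^(-6) + 2^(-7) + 2^(-7)
    = 0.0625 + 0.015625 + 0.0078125 + 0.0078125
    = 12/128 = 0.09375
Since 0.09375 <= 1, Kraft's inequality IS satisfied.
A prefix code with these lengths CAN exist.

Kraft sum = 0.09375. Satisfied.


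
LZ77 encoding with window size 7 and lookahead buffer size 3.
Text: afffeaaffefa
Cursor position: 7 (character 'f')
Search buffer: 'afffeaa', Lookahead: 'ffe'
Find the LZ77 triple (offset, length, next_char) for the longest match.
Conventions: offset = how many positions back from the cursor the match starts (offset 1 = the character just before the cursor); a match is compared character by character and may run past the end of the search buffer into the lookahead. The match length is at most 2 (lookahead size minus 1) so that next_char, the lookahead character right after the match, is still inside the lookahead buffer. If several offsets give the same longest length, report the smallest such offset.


Try each offset into the search buffer:
  offset=1 (pos 6, char 'a'): match length 0
  offset=2 (pos 5, char 'a'): match length 0
  offset=3 (pos 4, char 'e'): match length 0
  offset=4 (pos 3, char 'f'): match length 1
  offset=5 (pos 2, char 'f'): match length 2
  offset=6 (pos 1, char 'f'): match length 2
  offset=7 (pos 0, char 'a'): match length 0
Longest match has length 2, found at offsets 5, 6; take the smallest, offset 5.
next_char = character at position 7 + 2 = 9 -> 'e'

Best match: offset=5, length=2 (matching 'ff' starting at position 2)
LZ77 triple: (5, 2, 'e')


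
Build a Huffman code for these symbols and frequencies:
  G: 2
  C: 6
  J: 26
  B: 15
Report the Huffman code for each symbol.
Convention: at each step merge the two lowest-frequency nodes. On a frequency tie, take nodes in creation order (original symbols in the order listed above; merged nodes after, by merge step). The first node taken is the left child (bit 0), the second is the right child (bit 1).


Huffman tree construction:
Step 1: Merge G(2) + C(6) = 8
Step 2: Merge (G+C)(8) + B(15) = 23
Step 3: Merge ((G+C)+B)(23) + J(26) = 49
Read each symbol's code off the tree from the root (left child = 0, right child = 1).

Codes:
  G: 000 (length 3)
  C: 001 (length 3)
  J: 1 (length 1)
  B: 01 (length 2)
Average code length: 80/49 = 1.6327 bits/symbol


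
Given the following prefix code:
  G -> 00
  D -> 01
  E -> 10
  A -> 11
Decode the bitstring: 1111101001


Decoding step by step:
Bits 11 -> A
Bits 11 -> A
Bits 10 -> E
Bits 10 -> E
Bits 01 -> D


Decoded message: AAEED


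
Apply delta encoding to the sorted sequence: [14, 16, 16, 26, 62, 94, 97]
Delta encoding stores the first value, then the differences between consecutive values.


First value: 14
Deltas:
  16 - 14 = 2
  16 - 16 = 0
  26 - 16 = 10
  62 - 26 = 36
  94 - 62 = 32
  97 - 94 = 3


Delta encoded: [14, 2, 0, 10, 36, 32, 3]


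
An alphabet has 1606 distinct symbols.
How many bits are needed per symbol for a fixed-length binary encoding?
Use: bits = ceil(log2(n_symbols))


log2(1606) = 10.6493
Bracket: 2^10 = 1024 < 1606 <= 2^11 = 2048
So ceil(log2(1606)) = 11

bits = ceil(log2(1606)) = ceil(10.6493) = 11 bits


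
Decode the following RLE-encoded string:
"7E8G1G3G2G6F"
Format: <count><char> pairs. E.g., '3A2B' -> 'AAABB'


Expanding each <count><char> pair:
  7E -> 'EEEEEEE'
  8G -> 'GGGGGGGG'
  1G -> 'G'
  3G -> 'GGG'
  2G -> 'GG'
  6F -> 'FFFFFF'

Decoded = EEEEEEEGGGGGGGGGGGGGGFFFFFF


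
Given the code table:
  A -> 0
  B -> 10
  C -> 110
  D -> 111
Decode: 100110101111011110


Decoding:
10 -> B
0 -> A
110 -> C
10 -> B
111 -> D
10 -> B
111 -> D
10 -> B


Result: BACBDBDB


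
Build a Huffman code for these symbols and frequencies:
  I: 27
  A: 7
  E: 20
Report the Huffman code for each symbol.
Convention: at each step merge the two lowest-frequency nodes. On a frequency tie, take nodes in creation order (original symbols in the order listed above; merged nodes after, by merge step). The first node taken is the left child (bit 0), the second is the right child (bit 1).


Huffman tree construction:
Step 1: Merge A(7) + E(20) = 27
Step 2: Merge I(27) + (A+E)(27) = 54
Read each symbol's code off the tree from the root (left child = 0, right child = 1).

Codes:
  I: 0 (length 1)
  A: 10 (length 2)
  E: 11 (length 2)
Average code length: 81/54 = 1.5000 bits/symbol


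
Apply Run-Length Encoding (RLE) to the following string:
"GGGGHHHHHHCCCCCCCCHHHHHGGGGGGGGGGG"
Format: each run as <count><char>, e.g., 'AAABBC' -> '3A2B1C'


Scanning runs left to right:
  i=0: run of 'G' x 4 -> '4G'
  i=4: run of 'H' x 6 -> '6H'
  i=10: run of 'C' x 8 -> '8C'
  i=18: run of 'H' x 5 -> '5H'
  i=23: run of 'G' x 11 -> '11G'

RLE = 4G6H8C5H11G


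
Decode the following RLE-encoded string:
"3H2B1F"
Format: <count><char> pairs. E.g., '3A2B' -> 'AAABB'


Expanding each <count><char> pair:
  3H -> 'HHH'
  2B -> 'BB'
  1F -> 'F'

Decoded = HHHBBF


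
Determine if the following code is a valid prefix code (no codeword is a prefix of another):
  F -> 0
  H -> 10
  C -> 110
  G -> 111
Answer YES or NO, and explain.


Checking each pair (does one codeword prefix another?):
  F='0' vs H='10': no prefix
  F='0' vs C='110': no prefix
  F='0' vs G='111': no prefix
  H='10' vs F='0': no prefix
  H='10' vs C='110': no prefix
  H='10' vs G='111': no prefix
  C='110' vs F='0': no prefix
  C='110' vs H='10': no prefix
  C='110' vs G='111': no prefix
  G='111' vs F='0': no prefix
  G='111' vs H='10': no prefix
  G='111' vs C='110': no prefix
No violation found over all pairs.

YES -- this is a valid prefix code. No codeword is a prefix of any other codeword.


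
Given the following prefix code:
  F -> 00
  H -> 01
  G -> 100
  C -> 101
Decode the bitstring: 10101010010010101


Decoding step by step:
Bits 101 -> C
Bits 01 -> H
Bits 01 -> H
Bits 00 -> F
Bits 100 -> G
Bits 101 -> C
Bits 01 -> H


Decoded message: CHHFGCH


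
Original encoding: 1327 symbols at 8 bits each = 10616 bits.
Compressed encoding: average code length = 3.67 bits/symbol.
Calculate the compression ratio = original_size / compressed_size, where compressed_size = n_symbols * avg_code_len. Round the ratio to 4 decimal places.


original_size = n_symbols * orig_bits = 1327 * 8 = 10616 bits
compressed_size = n_symbols * avg_code_len = 1327 * 3.67 = 4870.09 bits
ratio = original_size / compressed_size = 10616 / 4870.09 = 2.1798

Compression ratio = 2.1798


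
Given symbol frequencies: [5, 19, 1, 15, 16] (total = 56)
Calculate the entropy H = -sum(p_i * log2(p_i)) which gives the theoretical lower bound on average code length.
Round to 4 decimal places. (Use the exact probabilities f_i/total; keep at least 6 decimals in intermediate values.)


Per-symbol terms -p_i * log2(p_i) with p_i = f_i/56:
  p = 5/56 = 0.089286: log2(p) = -3.485427, -p*log2(p) = 0.311199
  p = 19/56 = 0.339286: log2(p) = -1.559427, -p*log2(p) = 0.529091
  p = 1/56 = 0.017857: log2(p) = -5.807355, -p*log2(p) = 0.103703
  p = 15/56 = 0.267857: log2(p) = -1.900464, -p*log2(p) = 0.509053
  p = 16/56 = 0.285714: log2(p) = -1.807355, -p*log2(p) = 0.516387
H = 0.311199 + 0.529091 + 0.103703 + 0.509053 + 0.516387 = 1.969433

H = 1.9694 bits/symbol


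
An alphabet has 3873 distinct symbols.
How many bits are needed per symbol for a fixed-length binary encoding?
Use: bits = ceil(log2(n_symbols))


log2(3873) = 11.9192
Bracket: 2^11 = 2048 < 3873 <= 2^12 = 4096
So ceil(log2(3873)) = 12

bits = ceil(log2(3873)) = ceil(11.9192) = 12 bits


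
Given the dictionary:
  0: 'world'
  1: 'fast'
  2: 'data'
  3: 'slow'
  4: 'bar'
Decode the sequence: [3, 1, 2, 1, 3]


Look up each index in the dictionary:
  3 -> 'slow'
  1 -> 'fast'
  2 -> 'data'
  1 -> 'fast'
  3 -> 'slow'

Decoded: "slow fast data fast slow"


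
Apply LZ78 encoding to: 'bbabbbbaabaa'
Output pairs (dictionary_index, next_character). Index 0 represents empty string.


LZ78 encoding steps:
Dictionary: {0: ''}
Step 1: w='' (idx 0), next='b' -> output (0, 'b'), add 'b' as idx 1
Step 2: w='b' (idx 1), next='a' -> output (1, 'a'), add 'ba' as idx 2
Step 3: w='b' (idx 1), next='b' -> output (1, 'b'), add 'bb' as idx 3
Step 4: w='bb' (idx 3), next='a' -> output (3, 'a'), add 'bba' as idx 4
Step 5: w='' (idx 0), next='a' -> output (0, 'a'), add 'a' as idx 5
Step 6: w='ba' (idx 2), next='a' -> output (2, 'a'), add 'baa' as idx 6


Encoded: [(0, 'b'), (1, 'a'), (1, 'b'), (3, 'a'), (0, 'a'), (2, 'a')]


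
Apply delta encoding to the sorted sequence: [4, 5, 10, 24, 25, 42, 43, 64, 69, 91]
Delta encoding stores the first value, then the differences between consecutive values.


First value: 4
Deltas:
  5 - 4 = 1
  10 - 5 = 5
  24 - 10 = 14
  25 - 24 = 1
  42 - 25 = 17
  43 - 42 = 1
  64 - 43 = 21
  69 - 64 = 5
  91 - 69 = 22


Delta encoded: [4, 1, 5, 14, 1, 17, 1, 21, 5, 22]


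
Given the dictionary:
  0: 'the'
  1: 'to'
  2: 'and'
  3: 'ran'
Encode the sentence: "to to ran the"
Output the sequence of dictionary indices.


Look up each word in the dictionary:
  'to' -> 1
  'to' -> 1
  'ran' -> 3
  'the' -> 0

Encoded: [1, 1, 3, 0]


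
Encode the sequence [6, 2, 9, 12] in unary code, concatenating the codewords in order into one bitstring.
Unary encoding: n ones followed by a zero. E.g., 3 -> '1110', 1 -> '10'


Encode each number as n ones followed by a terminating 0:
  6 -> 1111110 (7 bits)
  2 -> 110 (3 bits)
  9 -> 1111111110 (10 bits)
  12 -> 1111111111110 (13 bits)
Total length = 7 + 3 + 10 + 13 = 33 bits.

Unary([6, 2, 9, 12]) = 111111011011111111101111111111110 (33 bits)


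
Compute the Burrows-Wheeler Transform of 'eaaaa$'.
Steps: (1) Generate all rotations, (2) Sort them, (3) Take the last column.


Rotations (sorted):
  0: $eaaaa -> last char: a
  1: a$eaaa -> last char: a
  2: aa$eaa -> last char: a
  3: aaa$ea -> last char: a
  4: aaaa$e -> last char: e
  5: eaaaa$ -> last char: $


BWT = aaaae$


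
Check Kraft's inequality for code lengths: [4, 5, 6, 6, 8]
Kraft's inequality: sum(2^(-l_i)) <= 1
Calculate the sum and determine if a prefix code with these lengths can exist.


Sum = 2^(-4) + 2^(-5) + 2^(-6) + 2^(-6) + 2^(-8)
    = 0.0625 + 0.03125 + 0.015625 + 0.015625 + 0.00390625
    = 33/256 = 0.12890625
Since 0.12890625 <= 1, Kraft's inequality IS satisfied.
A prefix code with these lengths CAN exist.

Kraft sum = 0.12890625. Satisfied.


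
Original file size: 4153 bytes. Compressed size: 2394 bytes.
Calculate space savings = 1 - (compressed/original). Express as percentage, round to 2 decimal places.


ratio = compressed/original = 2394/4153 = 0.576451
savings = 1 - ratio = 1 - 0.576451 = 0.423549
as a percentage: 0.423549 * 100 = 42.35%

Space savings = 1 - 2394/4153 = 42.35%


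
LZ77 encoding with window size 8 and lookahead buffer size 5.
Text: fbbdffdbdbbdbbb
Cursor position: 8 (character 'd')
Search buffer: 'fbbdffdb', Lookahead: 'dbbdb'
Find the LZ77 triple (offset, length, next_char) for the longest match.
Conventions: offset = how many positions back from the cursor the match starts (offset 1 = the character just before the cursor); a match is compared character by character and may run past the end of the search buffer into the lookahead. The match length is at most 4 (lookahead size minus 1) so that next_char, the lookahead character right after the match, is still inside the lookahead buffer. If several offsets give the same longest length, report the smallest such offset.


Try each offset into the search buffer:
  offset=1 (pos 7, char 'b'): match length 0
  offset=2 (pos 6, char 'd'): match length 2
  offset=3 (pos 5, char 'f'): match length 0
  offset=4 (pos 4, char 'f'): match length 0
  offset=5 (pos 3, char 'd'): match length 1
  offset=6 (pos 2, char 'b'): match length 0
  offset=7 (pos 1, char 'b'): match length 0
  offset=8 (pos 0, char 'f'): match length 0
Longest match has length 2 at offset 2.
next_char = character at position 8 + 2 = 10 -> 'b'

Best match: offset=2, length=2 (matching 'db' starting at position 6)
LZ77 triple: (2, 2, 'b')


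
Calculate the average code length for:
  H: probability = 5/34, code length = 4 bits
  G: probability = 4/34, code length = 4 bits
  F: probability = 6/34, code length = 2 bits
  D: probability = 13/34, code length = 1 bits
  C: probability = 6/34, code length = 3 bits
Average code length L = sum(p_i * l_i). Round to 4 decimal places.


Weighted contributions p_i * l_i:
  H: (5/34) * 4 = 20/34
  G: (4/34) * 4 = 16/34
  F: (6/34) * 2 = 12/34
  D: (13/34) * 1 = 13/34
  C: (6/34) * 3 = 18/34
Sum = (20 + 16 + 12 + 13 + 18)/34 = 79/34

L = 79/34 = 2.3235 bits/symbol


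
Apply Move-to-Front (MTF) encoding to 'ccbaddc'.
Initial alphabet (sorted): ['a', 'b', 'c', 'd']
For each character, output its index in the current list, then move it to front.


MTF encoding:
'c': index 2 in ['a', 'b', 'c', 'd'] -> ['c', 'a', 'b', 'd']
'c': index 0 in ['c', 'a', 'b', 'd'] -> ['c', 'a', 'b', 'd']
'b': index 2 in ['c', 'a', 'b', 'd'] -> ['b', 'c', 'a', 'd']
'a': index 2 in ['b', 'c', 'a', 'd'] -> ['a', 'b', 'c', 'd']
'd': index 3 in ['a', 'b', 'c', 'd'] -> ['d', 'a', 'b', 'c']
'd': index 0 in ['d', 'a', 'b', 'c'] -> ['d', 'a', 'b', 'c']
'c': index 3 in ['d', 'a', 'b', 'c'] -> ['c', 'd', 'a', 'b']


Output: [2, 0, 2, 2, 3, 0, 3]


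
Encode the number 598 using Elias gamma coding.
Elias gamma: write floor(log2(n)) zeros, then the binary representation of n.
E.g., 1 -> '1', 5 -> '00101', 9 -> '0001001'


num_bits = floor(log2(598)) + 1 = 10
leading_zeros = num_bits - 1 = 9
binary(598) = 1001010110

Elias gamma(598) = '000000000' + '1001010110' = 0000000001001010110 (19 bits)


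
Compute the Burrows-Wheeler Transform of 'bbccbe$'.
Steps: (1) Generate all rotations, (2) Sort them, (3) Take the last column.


Rotations (sorted):
  0: $bbccbe -> last char: e
  1: bbccbe$ -> last char: $
  2: bccbe$b -> last char: b
  3: be$bbcc -> last char: c
  4: cbe$bbc -> last char: c
  5: ccbe$bb -> last char: b
  6: e$bbccb -> last char: b


BWT = e$bccbb


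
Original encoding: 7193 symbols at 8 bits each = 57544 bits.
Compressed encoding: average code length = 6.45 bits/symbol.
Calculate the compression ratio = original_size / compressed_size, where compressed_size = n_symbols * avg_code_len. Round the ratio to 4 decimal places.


original_size = n_symbols * orig_bits = 7193 * 8 = 57544 bits
compressed_size = n_symbols * avg_code_len = 7193 * 6.45 = 46394.85 bits
ratio = original_size / compressed_size = 57544 / 46394.85 = 1.2403

Compression ratio = 1.2403


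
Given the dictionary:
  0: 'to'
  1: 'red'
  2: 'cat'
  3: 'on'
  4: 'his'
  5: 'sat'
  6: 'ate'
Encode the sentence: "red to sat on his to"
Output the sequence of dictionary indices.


Look up each word in the dictionary:
  'red' -> 1
  'to' -> 0
  'sat' -> 5
  'on' -> 3
  'his' -> 4
  'to' -> 0

Encoded: [1, 0, 5, 3, 4, 0]


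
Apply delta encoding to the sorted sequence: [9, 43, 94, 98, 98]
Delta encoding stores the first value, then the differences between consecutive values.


First value: 9
Deltas:
  43 - 9 = 34
  94 - 43 = 51
  98 - 94 = 4
  98 - 98 = 0


Delta encoded: [9, 34, 51, 4, 0]


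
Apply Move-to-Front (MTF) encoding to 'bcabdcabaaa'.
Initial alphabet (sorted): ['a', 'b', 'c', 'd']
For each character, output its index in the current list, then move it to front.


MTF encoding:
'b': index 1 in ['a', 'b', 'c', 'd'] -> ['b', 'a', 'c', 'd']
'c': index 2 in ['b', 'a', 'c', 'd'] -> ['c', 'b', 'a', 'd']
'a': index 2 in ['c', 'b', 'a', 'd'] -> ['a', 'c', 'b', 'd']
'b': index 2 in ['a', 'c', 'b', 'd'] -> ['b', 'a', 'c', 'd']
'd': index 3 in ['b', 'a', 'c', 'd'] -> ['d', 'b', 'a', 'c']
'c': index 3 in ['d', 'b', 'a', 'c'] -> ['c', 'd', 'b', 'a']
'a': index 3 in ['c', 'd', 'b', 'a'] -> ['a', 'c', 'd', 'b']
'b': index 3 in ['a', 'c', 'd', 'b'] -> ['b', 'a', 'c', 'd']
'a': index 1 in ['b', 'a', 'c', 'd'] -> ['a', 'b', 'c', 'd']
'a': index 0 in ['a', 'b', 'c', 'd'] -> ['a', 'b', 'c', 'd']
'a': index 0 in ['a', 'b', 'c', 'd'] -> ['a', 'b', 'c', 'd']


Output: [1, 2, 2, 2, 3, 3, 3, 3, 1, 0, 0]


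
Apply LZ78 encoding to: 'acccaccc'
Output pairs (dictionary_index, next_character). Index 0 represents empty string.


LZ78 encoding steps:
Dictionary: {0: ''}
Step 1: w='' (idx 0), next='a' -> output (0, 'a'), add 'a' as idx 1
Step 2: w='' (idx 0), next='c' -> output (0, 'c'), add 'c' as idx 2
Step 3: w='c' (idx 2), next='c' -> output (2, 'c'), add 'cc' as idx 3
Step 4: w='a' (idx 1), next='c' -> output (1, 'c'), add 'ac' as idx 4
Step 5: w='cc' (idx 3), end of input -> output (3, '')


Encoded: [(0, 'a'), (0, 'c'), (2, 'c'), (1, 'c'), (3, '')]


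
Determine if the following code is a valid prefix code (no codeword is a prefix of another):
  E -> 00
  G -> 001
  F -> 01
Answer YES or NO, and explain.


Checking each pair (does one codeword prefix another?):
  E='00' vs G='001': prefix -- VIOLATION

NO -- this is NOT a valid prefix code. E (00) is a prefix of G (001).


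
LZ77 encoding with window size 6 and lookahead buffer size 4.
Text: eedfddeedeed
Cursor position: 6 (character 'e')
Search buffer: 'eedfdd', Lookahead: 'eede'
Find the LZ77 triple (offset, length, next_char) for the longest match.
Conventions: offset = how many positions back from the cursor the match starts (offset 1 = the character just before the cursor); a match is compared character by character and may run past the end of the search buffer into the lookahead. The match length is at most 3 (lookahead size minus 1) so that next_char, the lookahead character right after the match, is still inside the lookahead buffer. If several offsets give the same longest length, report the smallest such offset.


Try each offset into the search buffer:
  offset=1 (pos 5, char 'd'): match length 0
  offset=2 (pos 4, char 'd'): match length 0
  offset=3 (pos 3, char 'f'): match length 0
  offset=4 (pos 2, char 'd'): match length 0
  offset=5 (pos 1, char 'e'): match length 1
  offset=6 (pos 0, char 'e'): match length 3
Longest match has length 3 at offset 6.
next_char = character at position 6 + 3 = 9 -> 'e'

Best match: offset=6, length=3 (matching 'eed' starting at position 0)
LZ77 triple: (6, 3, 'e')


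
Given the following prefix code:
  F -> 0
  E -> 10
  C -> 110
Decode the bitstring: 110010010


Decoding step by step:
Bits 110 -> C
Bits 0 -> F
Bits 10 -> E
Bits 0 -> F
Bits 10 -> E


Decoded message: CFEFE


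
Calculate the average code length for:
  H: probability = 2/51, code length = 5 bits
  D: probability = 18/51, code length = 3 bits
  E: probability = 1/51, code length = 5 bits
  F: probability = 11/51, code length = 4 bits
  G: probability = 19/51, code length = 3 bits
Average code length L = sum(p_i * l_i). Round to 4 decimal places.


Weighted contributions p_i * l_i:
  H: (2/51) * 5 = 10/51
  D: (18/51) * 3 = 54/51
  E: (1/51) * 5 = 5/51
  F: (11/51) * 4 = 44/51
  G: (19/51) * 3 = 57/51
Sum = (10 + 54 + 5 + 44 + 57)/51 = 170/51

L = 170/51 = 3.3333 bits/symbol


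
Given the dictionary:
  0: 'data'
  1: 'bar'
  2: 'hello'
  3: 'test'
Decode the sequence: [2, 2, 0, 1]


Look up each index in the dictionary:
  2 -> 'hello'
  2 -> 'hello'
  0 -> 'data'
  1 -> 'bar'

Decoded: "hello hello data bar"


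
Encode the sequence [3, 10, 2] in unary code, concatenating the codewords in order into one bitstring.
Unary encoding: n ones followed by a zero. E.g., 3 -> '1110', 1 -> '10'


Encode each number as n ones followed by a terminating 0:
  3 -> 1110 (4 bits)
  10 -> 11111111110 (11 bits)
  2 -> 110 (3 bits)
Total length = 4 + 11 + 3 = 18 bits.

Unary([3, 10, 2]) = 111011111111110110 (18 bits)


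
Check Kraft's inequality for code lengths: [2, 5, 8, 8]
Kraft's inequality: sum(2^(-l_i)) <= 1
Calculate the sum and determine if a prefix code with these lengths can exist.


Sum = 2^(-2) + 2^(-5) + 2^(-8) + 2^(-8)
    = 0.25 + 0.03125 + 0.00390625 + 0.00390625
    = 74/256 = 0.2890625
Since 0.2890625 <= 1, Kraft's inequality IS satisfied.
A prefix code with these lengths CAN exist.

Kraft sum = 0.2890625. Satisfied.


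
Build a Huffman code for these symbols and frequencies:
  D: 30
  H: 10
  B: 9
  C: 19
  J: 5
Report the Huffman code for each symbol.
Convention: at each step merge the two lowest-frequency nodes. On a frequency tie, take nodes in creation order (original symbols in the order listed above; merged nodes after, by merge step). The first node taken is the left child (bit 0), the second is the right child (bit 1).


Huffman tree construction:
Step 1: Merge J(5) + B(9) = 14
Step 2: Merge H(10) + (J+B)(14) = 24
Step 3: Merge C(19) + (H+(J+B))(24) = 43
Step 4: Merge D(30) + (C+(H+(J+B)))(43) = 73
Read each symbol's code off the tree from the root (left child = 0, right child = 1).

Codes:
  D: 0 (length 1)
  H: 110 (length 3)
  B: 1111 (length 4)
  C: 10 (length 2)
  J: 1110 (length 4)
Average code length: 154/73 = 2.1096 bits/symbol


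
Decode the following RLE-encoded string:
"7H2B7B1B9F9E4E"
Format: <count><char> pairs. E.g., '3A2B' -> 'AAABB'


Expanding each <count><char> pair:
  7H -> 'HHHHHHH'
  2B -> 'BB'
  7B -> 'BBBBBBB'
  1B -> 'B'
  9F -> 'FFFFFFFFF'
  9E -> 'EEEEEEEEE'
  4E -> 'EEEE'

Decoded = HHHHHHHBBBBBBBBBBFFFFFFFFFEEEEEEEEEEEEE


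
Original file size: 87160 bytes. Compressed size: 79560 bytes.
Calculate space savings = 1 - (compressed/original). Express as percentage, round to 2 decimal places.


ratio = compressed/original = 79560/87160 = 0.912804
savings = 1 - ratio = 1 - 0.912804 = 0.087196
as a percentage: 0.087196 * 100 = 8.72%

Space savings = 1 - 79560/87160 = 8.72%


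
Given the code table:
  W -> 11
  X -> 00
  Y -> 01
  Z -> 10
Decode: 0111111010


Decoding:
01 -> Y
11 -> W
11 -> W
10 -> Z
10 -> Z


Result: YWWZZ


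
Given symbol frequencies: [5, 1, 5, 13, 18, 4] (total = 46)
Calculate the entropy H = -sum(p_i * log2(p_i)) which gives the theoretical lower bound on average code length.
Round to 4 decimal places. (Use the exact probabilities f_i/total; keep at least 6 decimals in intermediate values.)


Per-symbol terms -p_i * log2(p_i) with p_i = f_i/46:
  p = 5/46 = 0.108696: log2(p) = -3.201634, -p*log2(p) = 0.348004
  p = 1/46 = 0.021739: log2(p) = -5.523562, -p*log2(p) = 0.120077
  p = 5/46 = 0.108696: log2(p) = -3.201634, -p*log2(p) = 0.348004
  p = 13/46 = 0.282609: log2(p) = -1.823122, -p*log2(p) = 0.515230
  p = 18/46 = 0.391304: log2(p) = -1.353637, -p*log2(p) = 0.529684
  p = 4/46 = 0.086957: log2(p) = -3.523562, -p*log2(p) = 0.306397
H = 0.348004 + 0.120077 + 0.348004 + 0.515230 + 0.529684 + 0.306397 = 2.167396

H = 2.1674 bits/symbol


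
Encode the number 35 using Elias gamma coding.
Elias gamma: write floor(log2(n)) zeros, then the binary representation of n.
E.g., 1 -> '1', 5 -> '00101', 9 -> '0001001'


num_bits = floor(log2(35)) + 1 = 6
leading_zeros = num_bits - 1 = 5
binary(35) = 100011

Elias gamma(35) = '00000' + '100011' = 00000100011 (11 bits)


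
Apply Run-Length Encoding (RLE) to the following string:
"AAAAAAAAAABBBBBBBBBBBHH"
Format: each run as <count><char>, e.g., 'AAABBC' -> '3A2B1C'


Scanning runs left to right:
  i=0: run of 'A' x 10 -> '10A'
  i=10: run of 'B' x 11 -> '11B'
  i=21: run of 'H' x 2 -> '2H'

RLE = 10A11B2H


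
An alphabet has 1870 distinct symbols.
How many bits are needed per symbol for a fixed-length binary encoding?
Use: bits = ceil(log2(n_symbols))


log2(1870) = 10.8688
Bracket: 2^10 = 1024 < 1870 <= 2^11 = 2048
So ceil(log2(1870)) = 11

bits = ceil(log2(1870)) = ceil(10.8688) = 11 bits


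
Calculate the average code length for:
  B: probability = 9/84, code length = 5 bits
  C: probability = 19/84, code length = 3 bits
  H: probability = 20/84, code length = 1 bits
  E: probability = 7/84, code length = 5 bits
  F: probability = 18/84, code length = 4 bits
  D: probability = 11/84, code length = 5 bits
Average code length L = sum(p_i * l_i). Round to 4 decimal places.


Weighted contributions p_i * l_i:
  B: (9/84) * 5 = 45/84
  C: (19/84) * 3 = 57/84
  H: (20/84) * 1 = 20/84
  E: (7/84) * 5 = 35/84
  F: (18/84) * 4 = 72/84
  D: (11/84) * 5 = 55/84
Sum = (45 + 57 + 20 + 35 + 72 + 55)/84 = 284/84

L = 284/84 = 3.3810 bits/symbol


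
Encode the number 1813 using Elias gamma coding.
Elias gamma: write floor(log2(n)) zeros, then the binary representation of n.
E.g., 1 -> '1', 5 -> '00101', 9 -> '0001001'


num_bits = floor(log2(1813)) + 1 = 11
leading_zeros = num_bits - 1 = 10
binary(1813) = 11100010101

Elias gamma(1813) = '0000000000' + '11100010101' = 000000000011100010101 (21 bits)


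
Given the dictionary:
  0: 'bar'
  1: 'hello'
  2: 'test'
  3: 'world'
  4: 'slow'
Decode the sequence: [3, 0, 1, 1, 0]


Look up each index in the dictionary:
  3 -> 'world'
  0 -> 'bar'
  1 -> 'hello'
  1 -> 'hello'
  0 -> 'bar'

Decoded: "world bar hello hello bar"


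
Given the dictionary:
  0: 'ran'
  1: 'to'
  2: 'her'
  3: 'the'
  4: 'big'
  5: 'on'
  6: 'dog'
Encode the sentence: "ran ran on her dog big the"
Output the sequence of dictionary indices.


Look up each word in the dictionary:
  'ran' -> 0
  'ran' -> 0
  'on' -> 5
  'her' -> 2
  'dog' -> 6
  'big' -> 4
  'the' -> 3

Encoded: [0, 0, 5, 2, 6, 4, 3]


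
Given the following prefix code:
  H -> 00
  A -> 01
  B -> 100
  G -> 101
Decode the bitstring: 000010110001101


Decoding step by step:
Bits 00 -> H
Bits 00 -> H
Bits 101 -> G
Bits 100 -> B
Bits 01 -> A
Bits 101 -> G


Decoded message: HHGBAG


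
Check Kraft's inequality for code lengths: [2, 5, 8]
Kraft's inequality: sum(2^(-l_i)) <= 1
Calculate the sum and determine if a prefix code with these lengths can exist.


Sum = 2^(-2) + 2^(-5) + 2^(-8)
    = 0.25 + 0.03125 + 0.00390625
    = 73/256 = 0.28515625
Since 0.28515625 <= 1, Kraft's inequality IS satisfied.
A prefix code with these lengths CAN exist.

Kraft sum = 0.28515625. Satisfied.


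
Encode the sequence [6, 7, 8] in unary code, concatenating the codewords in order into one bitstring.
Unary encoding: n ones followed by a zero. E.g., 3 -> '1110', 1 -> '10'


Encode each number as n ones followed by a terminating 0:
  6 -> 1111110 (7 bits)
  7 -> 11111110 (8 bits)
  8 -> 111111110 (9 bits)
Total length = 7 + 8 + 9 = 24 bits.

Unary([6, 7, 8]) = 111111011111110111111110 (24 bits)


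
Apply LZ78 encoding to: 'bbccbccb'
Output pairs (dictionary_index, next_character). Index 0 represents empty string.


LZ78 encoding steps:
Dictionary: {0: ''}
Step 1: w='' (idx 0), next='b' -> output (0, 'b'), add 'b' as idx 1
Step 2: w='b' (idx 1), next='c' -> output (1, 'c'), add 'bc' as idx 2
Step 3: w='' (idx 0), next='c' -> output (0, 'c'), add 'c' as idx 3
Step 4: w='bc' (idx 2), next='c' -> output (2, 'c'), add 'bcc' as idx 4
Step 5: w='b' (idx 1), end of input -> output (1, '')


Encoded: [(0, 'b'), (1, 'c'), (0, 'c'), (2, 'c'), (1, '')]


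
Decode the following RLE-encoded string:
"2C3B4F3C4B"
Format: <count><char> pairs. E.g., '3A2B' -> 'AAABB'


Expanding each <count><char> pair:
  2C -> 'CC'
  3B -> 'BBB'
  4F -> 'FFFF'
  3C -> 'CCC'
  4B -> 'BBBB'

Decoded = CCBBBFFFFCCCBBBB


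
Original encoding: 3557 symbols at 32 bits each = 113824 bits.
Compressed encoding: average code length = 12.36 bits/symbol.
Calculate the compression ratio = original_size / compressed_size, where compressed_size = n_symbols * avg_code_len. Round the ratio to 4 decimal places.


original_size = n_symbols * orig_bits = 3557 * 32 = 113824 bits
compressed_size = n_symbols * avg_code_len = 3557 * 12.36 = 43964.52 bits
ratio = original_size / compressed_size = 113824 / 43964.52 = 2.589

Compression ratio = 2.589


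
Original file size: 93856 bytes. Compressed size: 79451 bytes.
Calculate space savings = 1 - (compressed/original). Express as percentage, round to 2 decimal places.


ratio = compressed/original = 79451/93856 = 0.84652
savings = 1 - ratio = 1 - 0.84652 = 0.15348
as a percentage: 0.15348 * 100 = 15.35%

Space savings = 1 - 79451/93856 = 15.35%


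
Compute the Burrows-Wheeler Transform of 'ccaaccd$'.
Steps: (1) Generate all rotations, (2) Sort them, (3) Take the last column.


Rotations (sorted):
  0: $ccaaccd -> last char: d
  1: aaccd$cc -> last char: c
  2: accd$cca -> last char: a
  3: caaccd$c -> last char: c
  4: ccaaccd$ -> last char: $
  5: ccd$ccaa -> last char: a
  6: cd$ccaac -> last char: c
  7: d$ccaacc -> last char: c


BWT = dcac$acc


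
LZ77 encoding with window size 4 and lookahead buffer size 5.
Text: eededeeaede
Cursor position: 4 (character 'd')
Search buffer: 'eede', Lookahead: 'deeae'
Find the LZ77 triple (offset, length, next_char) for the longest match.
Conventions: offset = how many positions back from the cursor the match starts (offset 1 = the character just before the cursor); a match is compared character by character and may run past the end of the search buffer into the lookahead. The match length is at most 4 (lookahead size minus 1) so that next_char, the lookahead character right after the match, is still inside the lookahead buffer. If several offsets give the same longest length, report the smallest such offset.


Try each offset into the search buffer:
  offset=1 (pos 3, char 'e'): match length 0
  offset=2 (pos 2, char 'd'): match length 2
  offset=3 (pos 1, char 'e'): match length 0
  offset=4 (pos 0, char 'e'): match length 0
Longest match has length 2 at offset 2.
next_char = character at position 4 + 2 = 6 -> 'e'

Best match: offset=2, length=2 (matching 'de' starting at position 2)
LZ77 triple: (2, 2, 'e')


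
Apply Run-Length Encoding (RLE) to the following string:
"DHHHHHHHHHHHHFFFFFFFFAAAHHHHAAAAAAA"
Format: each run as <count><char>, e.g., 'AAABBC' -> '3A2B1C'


Scanning runs left to right:
  i=0: run of 'D' x 1 -> '1D'
  i=1: run of 'H' x 12 -> '12H'
  i=13: run of 'F' x 8 -> '8F'
  i=21: run of 'A' x 3 -> '3A'
  i=24: run of 'H' x 4 -> '4H'
  i=28: run of 'A' x 7 -> '7A'

RLE = 1D12H8F3A4H7A


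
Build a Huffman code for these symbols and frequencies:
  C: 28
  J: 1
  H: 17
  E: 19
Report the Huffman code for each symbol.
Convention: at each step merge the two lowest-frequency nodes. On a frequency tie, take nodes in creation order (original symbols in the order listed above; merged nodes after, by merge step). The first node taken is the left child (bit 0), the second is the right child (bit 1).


Huffman tree construction:
Step 1: Merge J(1) + H(17) = 18
Step 2: Merge (J+H)(18) + E(19) = 37
Step 3: Merge C(28) + ((J+H)+E)(37) = 65
Read each symbol's code off the tree from the root (left child = 0, right child = 1).

Codes:
  C: 0 (length 1)
  J: 100 (length 3)
  H: 101 (length 3)
  E: 11 (length 2)
Average code length: 120/65 = 1.8462 bits/symbol


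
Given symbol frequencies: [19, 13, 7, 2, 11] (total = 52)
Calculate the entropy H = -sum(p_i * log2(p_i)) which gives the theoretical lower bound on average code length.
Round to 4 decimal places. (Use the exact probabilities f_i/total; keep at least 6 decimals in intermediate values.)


Per-symbol terms -p_i * log2(p_i) with p_i = f_i/52:
  p = 19/52 = 0.365385: log2(p) = -1.452512, -p*log2(p) = 0.530726
  p = 13/52 = 0.250000: log2(p) = -2.000000, -p*log2(p) = 0.500000
  p = 7/52 = 0.134615: log2(p) = -2.893085, -p*log2(p) = 0.389454
  p = 2/52 = 0.038462: log2(p) = -4.700440, -p*log2(p) = 0.180786
  p = 11/52 = 0.211538: log2(p) = -2.241008, -p*log2(p) = 0.474059
H = 0.530726 + 0.500000 + 0.389454 + 0.180786 + 0.474059 = 2.075025

H = 2.075 bits/symbol


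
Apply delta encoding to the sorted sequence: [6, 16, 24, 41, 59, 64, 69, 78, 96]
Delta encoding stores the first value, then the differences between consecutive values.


First value: 6
Deltas:
  16 - 6 = 10
  24 - 16 = 8
  41 - 24 = 17
  59 - 41 = 18
  64 - 59 = 5
  69 - 64 = 5
  78 - 69 = 9
  96 - 78 = 18


Delta encoded: [6, 10, 8, 17, 18, 5, 5, 9, 18]


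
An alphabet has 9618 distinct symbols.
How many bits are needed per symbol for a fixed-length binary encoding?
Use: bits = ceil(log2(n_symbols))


log2(9618) = 13.2315
Bracket: 2^13 = 8192 < 9618 <= 2^14 = 16384
So ceil(log2(9618)) = 14

bits = ceil(log2(9618)) = ceil(13.2315) = 14 bits


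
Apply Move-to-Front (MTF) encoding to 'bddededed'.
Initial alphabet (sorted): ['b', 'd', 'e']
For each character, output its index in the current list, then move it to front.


MTF encoding:
'b': index 0 in ['b', 'd', 'e'] -> ['b', 'd', 'e']
'd': index 1 in ['b', 'd', 'e'] -> ['d', 'b', 'e']
'd': index 0 in ['d', 'b', 'e'] -> ['d', 'b', 'e']
'e': index 2 in ['d', 'b', 'e'] -> ['e', 'd', 'b']
'd': index 1 in ['e', 'd', 'b'] -> ['d', 'e', 'b']
'e': index 1 in ['d', 'e', 'b'] -> ['e', 'd', 'b']
'd': index 1 in ['e', 'd', 'b'] -> ['d', 'e', 'b']
'e': index 1 in ['d', 'e', 'b'] -> ['e', 'd', 'b']
'd': index 1 in ['e', 'd', 'b'] -> ['d', 'e', 'b']


Output: [0, 1, 0, 2, 1, 1, 1, 1, 1]


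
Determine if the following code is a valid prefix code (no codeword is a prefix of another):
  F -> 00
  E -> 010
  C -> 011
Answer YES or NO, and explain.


Checking each pair (does one codeword prefix another?):
  F='00' vs E='010': no prefix
  F='00' vs C='011': no prefix
  E='010' vs F='00': no prefix
  E='010' vs C='011': no prefix
  C='011' vs F='00': no prefix
  C='011' vs E='010': no prefix
No violation found over all pairs.

YES -- this is a valid prefix code. No codeword is a prefix of any other codeword.


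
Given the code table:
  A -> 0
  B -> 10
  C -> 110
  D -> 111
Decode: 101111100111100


Decoding:
10 -> B
111 -> D
110 -> C
0 -> A
111 -> D
10 -> B
0 -> A


Result: BDCADBA


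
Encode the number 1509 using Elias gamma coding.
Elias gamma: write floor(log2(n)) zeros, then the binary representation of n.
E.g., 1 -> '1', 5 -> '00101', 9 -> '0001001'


num_bits = floor(log2(1509)) + 1 = 11
leading_zeros = num_bits - 1 = 10
binary(1509) = 10111100101

Elias gamma(1509) = '0000000000' + '10111100101' = 000000000010111100101 (21 bits)


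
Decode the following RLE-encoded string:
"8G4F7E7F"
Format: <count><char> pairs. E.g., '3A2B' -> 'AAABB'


Expanding each <count><char> pair:
  8G -> 'GGGGGGGG'
  4F -> 'FFFF'
  7E -> 'EEEEEEE'
  7F -> 'FFFFFFF'

Decoded = GGGGGGGGFFFFEEEEEEEFFFFFFF


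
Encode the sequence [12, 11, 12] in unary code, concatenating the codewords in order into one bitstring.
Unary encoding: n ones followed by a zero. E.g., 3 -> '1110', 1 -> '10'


Encode each number as n ones followed by a terminating 0:
  12 -> 1111111111110 (13 bits)
  11 -> 111111111110 (12 bits)
  12 -> 1111111111110 (13 bits)
Total length = 13 + 12 + 13 = 38 bits.

Unary([12, 11, 12]) = 11111111111101111111111101111111111110 (38 bits)


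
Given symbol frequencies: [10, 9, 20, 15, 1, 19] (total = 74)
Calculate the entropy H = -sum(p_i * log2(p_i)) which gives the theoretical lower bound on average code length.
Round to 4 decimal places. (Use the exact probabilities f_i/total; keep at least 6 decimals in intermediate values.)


Per-symbol terms -p_i * log2(p_i) with p_i = f_i/74:
  p = 10/74 = 0.135135: log2(p) = -2.887525, -p*log2(p) = 0.390206
  p = 9/74 = 0.121622: log2(p) = -3.039528, -p*log2(p) = 0.369672
  p = 20/74 = 0.270270: log2(p) = -1.887525, -p*log2(p) = 0.510142
  p = 15/74 = 0.202703: log2(p) = -2.302563, -p*log2(p) = 0.466736
  p = 1/74 = 0.013514: log2(p) = -6.209453, -p*log2(p) = 0.083912
  p = 19/74 = 0.256757: log2(p) = -1.961526, -p*log2(p) = 0.503635
H = 0.390206 + 0.369672 + 0.510142 + 0.466736 + 0.083912 + 0.503635 = 2.324303

H = 2.3243 bits/symbol


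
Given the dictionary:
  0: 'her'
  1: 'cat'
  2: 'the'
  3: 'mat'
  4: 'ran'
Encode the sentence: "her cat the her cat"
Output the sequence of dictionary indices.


Look up each word in the dictionary:
  'her' -> 0
  'cat' -> 1
  'the' -> 2
  'her' -> 0
  'cat' -> 1

Encoded: [0, 1, 2, 0, 1]


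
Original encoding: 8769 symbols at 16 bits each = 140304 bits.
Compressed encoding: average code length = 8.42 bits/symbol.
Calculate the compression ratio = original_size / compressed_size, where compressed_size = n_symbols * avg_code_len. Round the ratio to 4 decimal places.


original_size = n_symbols * orig_bits = 8769 * 16 = 140304 bits
compressed_size = n_symbols * avg_code_len = 8769 * 8.42 = 73834.98 bits
ratio = original_size / compressed_size = 140304 / 73834.98 = 1.9002

Compression ratio = 1.9002


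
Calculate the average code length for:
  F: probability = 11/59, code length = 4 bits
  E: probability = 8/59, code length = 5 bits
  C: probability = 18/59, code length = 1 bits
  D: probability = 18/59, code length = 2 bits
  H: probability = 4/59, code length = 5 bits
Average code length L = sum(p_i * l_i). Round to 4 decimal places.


Weighted contributions p_i * l_i:
  F: (11/59) * 4 = 44/59
  E: (8/59) * 5 = 40/59
  C: (18/59) * 1 = 18/59
  D: (18/59) * 2 = 36/59
  H: (4/59) * 5 = 20/59
Sum = (44 + 40 + 18 + 36 + 20)/59 = 158/59

L = 158/59 = 2.6780 bits/symbol


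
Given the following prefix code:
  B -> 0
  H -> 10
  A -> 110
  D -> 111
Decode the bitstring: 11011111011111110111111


Decoding step by step:
Bits 110 -> A
Bits 111 -> D
Bits 110 -> A
Bits 111 -> D
Bits 111 -> D
Bits 10 -> H
Bits 111 -> D
Bits 111 -> D


Decoded message: ADADDHDD


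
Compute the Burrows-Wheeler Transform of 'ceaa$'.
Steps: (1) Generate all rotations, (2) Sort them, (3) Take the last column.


Rotations (sorted):
  0: $ceaa -> last char: a
  1: a$cea -> last char: a
  2: aa$ce -> last char: e
  3: ceaa$ -> last char: $
  4: eaa$c -> last char: c


BWT = aae$c


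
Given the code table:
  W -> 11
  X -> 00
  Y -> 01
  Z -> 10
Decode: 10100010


Decoding:
10 -> Z
10 -> Z
00 -> X
10 -> Z


Result: ZZXZ
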